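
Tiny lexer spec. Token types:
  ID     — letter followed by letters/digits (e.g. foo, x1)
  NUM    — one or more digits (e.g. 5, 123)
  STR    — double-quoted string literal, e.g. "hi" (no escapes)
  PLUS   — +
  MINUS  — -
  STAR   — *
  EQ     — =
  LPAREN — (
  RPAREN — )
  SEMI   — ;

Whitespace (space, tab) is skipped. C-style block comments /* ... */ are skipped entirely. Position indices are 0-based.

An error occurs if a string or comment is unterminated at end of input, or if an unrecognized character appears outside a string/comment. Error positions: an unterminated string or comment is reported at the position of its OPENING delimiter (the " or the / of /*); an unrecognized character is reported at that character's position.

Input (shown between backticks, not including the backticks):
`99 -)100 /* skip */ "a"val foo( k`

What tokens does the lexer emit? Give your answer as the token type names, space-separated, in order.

pos=0: emit NUM '99' (now at pos=2)
pos=3: emit MINUS '-'
pos=4: emit RPAREN ')'
pos=5: emit NUM '100' (now at pos=8)
pos=9: enter COMMENT mode (saw '/*')
exit COMMENT mode (now at pos=19)
pos=20: enter STRING mode
pos=20: emit STR "a" (now at pos=23)
pos=23: emit ID 'val' (now at pos=26)
pos=27: emit ID 'foo' (now at pos=30)
pos=30: emit LPAREN '('
pos=32: emit ID 'k' (now at pos=33)
DONE. 9 tokens: [NUM, MINUS, RPAREN, NUM, STR, ID, ID, LPAREN, ID]

Answer: NUM MINUS RPAREN NUM STR ID ID LPAREN ID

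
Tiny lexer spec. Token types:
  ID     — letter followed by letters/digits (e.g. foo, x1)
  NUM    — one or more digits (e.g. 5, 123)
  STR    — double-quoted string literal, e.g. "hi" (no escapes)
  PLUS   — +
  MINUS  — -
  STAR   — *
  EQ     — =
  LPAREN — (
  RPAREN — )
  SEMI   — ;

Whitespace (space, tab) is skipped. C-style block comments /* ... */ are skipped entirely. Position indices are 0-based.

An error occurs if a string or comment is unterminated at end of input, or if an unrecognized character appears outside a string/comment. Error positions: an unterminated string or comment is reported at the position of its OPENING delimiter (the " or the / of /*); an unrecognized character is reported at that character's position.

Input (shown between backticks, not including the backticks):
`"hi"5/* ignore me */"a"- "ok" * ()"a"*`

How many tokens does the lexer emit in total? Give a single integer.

Answer: 10

Derivation:
pos=0: enter STRING mode
pos=0: emit STR "hi" (now at pos=4)
pos=4: emit NUM '5' (now at pos=5)
pos=5: enter COMMENT mode (saw '/*')
exit COMMENT mode (now at pos=20)
pos=20: enter STRING mode
pos=20: emit STR "a" (now at pos=23)
pos=23: emit MINUS '-'
pos=25: enter STRING mode
pos=25: emit STR "ok" (now at pos=29)
pos=30: emit STAR '*'
pos=32: emit LPAREN '('
pos=33: emit RPAREN ')'
pos=34: enter STRING mode
pos=34: emit STR "a" (now at pos=37)
pos=37: emit STAR '*'
DONE. 10 tokens: [STR, NUM, STR, MINUS, STR, STAR, LPAREN, RPAREN, STR, STAR]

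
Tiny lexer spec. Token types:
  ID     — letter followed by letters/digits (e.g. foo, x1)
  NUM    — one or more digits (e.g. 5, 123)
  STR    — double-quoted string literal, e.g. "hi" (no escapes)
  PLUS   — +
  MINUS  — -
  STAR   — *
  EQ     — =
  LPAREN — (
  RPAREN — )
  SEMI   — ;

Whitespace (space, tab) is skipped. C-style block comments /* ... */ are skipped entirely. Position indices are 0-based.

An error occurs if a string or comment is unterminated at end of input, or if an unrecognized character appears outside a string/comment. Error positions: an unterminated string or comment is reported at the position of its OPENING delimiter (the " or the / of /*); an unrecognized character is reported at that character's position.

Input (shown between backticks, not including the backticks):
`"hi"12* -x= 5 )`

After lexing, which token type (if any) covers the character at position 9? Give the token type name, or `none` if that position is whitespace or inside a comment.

pos=0: enter STRING mode
pos=0: emit STR "hi" (now at pos=4)
pos=4: emit NUM '12' (now at pos=6)
pos=6: emit STAR '*'
pos=8: emit MINUS '-'
pos=9: emit ID 'x' (now at pos=10)
pos=10: emit EQ '='
pos=12: emit NUM '5' (now at pos=13)
pos=14: emit RPAREN ')'
DONE. 8 tokens: [STR, NUM, STAR, MINUS, ID, EQ, NUM, RPAREN]
Position 9: char is 'x' -> ID

Answer: ID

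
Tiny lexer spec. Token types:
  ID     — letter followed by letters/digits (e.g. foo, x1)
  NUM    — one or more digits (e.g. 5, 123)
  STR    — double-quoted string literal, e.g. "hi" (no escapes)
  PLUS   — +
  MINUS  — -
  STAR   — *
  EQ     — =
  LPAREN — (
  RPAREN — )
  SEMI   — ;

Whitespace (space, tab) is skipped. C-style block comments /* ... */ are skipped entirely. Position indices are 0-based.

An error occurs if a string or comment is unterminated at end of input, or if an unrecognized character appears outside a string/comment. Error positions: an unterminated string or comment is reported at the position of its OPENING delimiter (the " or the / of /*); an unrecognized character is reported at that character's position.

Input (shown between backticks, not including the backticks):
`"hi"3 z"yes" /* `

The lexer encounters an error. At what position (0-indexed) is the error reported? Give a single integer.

Answer: 13

Derivation:
pos=0: enter STRING mode
pos=0: emit STR "hi" (now at pos=4)
pos=4: emit NUM '3' (now at pos=5)
pos=6: emit ID 'z' (now at pos=7)
pos=7: enter STRING mode
pos=7: emit STR "yes" (now at pos=12)
pos=13: enter COMMENT mode (saw '/*')
pos=13: ERROR — unterminated comment (reached EOF)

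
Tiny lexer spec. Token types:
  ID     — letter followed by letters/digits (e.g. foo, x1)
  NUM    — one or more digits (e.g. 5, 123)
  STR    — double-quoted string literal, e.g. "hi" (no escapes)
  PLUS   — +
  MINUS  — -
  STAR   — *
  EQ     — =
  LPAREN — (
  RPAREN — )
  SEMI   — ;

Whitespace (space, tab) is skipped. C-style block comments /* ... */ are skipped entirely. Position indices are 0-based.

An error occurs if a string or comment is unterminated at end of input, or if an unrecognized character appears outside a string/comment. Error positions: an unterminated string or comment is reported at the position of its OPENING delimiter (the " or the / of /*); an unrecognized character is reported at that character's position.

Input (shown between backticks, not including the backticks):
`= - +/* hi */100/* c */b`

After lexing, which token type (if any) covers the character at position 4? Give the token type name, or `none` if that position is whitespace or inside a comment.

Answer: PLUS

Derivation:
pos=0: emit EQ '='
pos=2: emit MINUS '-'
pos=4: emit PLUS '+'
pos=5: enter COMMENT mode (saw '/*')
exit COMMENT mode (now at pos=13)
pos=13: emit NUM '100' (now at pos=16)
pos=16: enter COMMENT mode (saw '/*')
exit COMMENT mode (now at pos=23)
pos=23: emit ID 'b' (now at pos=24)
DONE. 5 tokens: [EQ, MINUS, PLUS, NUM, ID]
Position 4: char is '+' -> PLUS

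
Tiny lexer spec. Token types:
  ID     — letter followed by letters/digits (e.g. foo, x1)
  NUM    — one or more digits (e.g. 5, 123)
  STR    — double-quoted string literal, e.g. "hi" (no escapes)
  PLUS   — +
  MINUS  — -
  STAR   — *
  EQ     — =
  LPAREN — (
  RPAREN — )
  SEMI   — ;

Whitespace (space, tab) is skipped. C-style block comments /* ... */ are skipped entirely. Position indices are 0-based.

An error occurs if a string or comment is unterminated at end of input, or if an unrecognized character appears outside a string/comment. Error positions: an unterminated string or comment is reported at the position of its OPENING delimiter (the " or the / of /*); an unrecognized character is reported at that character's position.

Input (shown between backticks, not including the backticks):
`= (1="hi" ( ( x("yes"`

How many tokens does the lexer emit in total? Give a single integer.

Answer: 10

Derivation:
pos=0: emit EQ '='
pos=2: emit LPAREN '('
pos=3: emit NUM '1' (now at pos=4)
pos=4: emit EQ '='
pos=5: enter STRING mode
pos=5: emit STR "hi" (now at pos=9)
pos=10: emit LPAREN '('
pos=12: emit LPAREN '('
pos=14: emit ID 'x' (now at pos=15)
pos=15: emit LPAREN '('
pos=16: enter STRING mode
pos=16: emit STR "yes" (now at pos=21)
DONE. 10 tokens: [EQ, LPAREN, NUM, EQ, STR, LPAREN, LPAREN, ID, LPAREN, STR]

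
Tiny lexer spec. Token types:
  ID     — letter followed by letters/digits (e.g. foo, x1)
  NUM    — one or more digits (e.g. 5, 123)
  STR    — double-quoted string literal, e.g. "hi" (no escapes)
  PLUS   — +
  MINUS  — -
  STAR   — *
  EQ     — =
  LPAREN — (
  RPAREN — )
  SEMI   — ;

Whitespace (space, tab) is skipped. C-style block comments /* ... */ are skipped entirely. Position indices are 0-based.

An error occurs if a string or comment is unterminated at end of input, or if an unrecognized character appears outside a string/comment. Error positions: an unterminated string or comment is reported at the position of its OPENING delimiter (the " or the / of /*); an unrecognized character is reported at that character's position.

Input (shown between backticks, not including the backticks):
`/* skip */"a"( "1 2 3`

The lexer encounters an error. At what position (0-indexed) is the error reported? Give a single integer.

pos=0: enter COMMENT mode (saw '/*')
exit COMMENT mode (now at pos=10)
pos=10: enter STRING mode
pos=10: emit STR "a" (now at pos=13)
pos=13: emit LPAREN '('
pos=15: enter STRING mode
pos=15: ERROR — unterminated string

Answer: 15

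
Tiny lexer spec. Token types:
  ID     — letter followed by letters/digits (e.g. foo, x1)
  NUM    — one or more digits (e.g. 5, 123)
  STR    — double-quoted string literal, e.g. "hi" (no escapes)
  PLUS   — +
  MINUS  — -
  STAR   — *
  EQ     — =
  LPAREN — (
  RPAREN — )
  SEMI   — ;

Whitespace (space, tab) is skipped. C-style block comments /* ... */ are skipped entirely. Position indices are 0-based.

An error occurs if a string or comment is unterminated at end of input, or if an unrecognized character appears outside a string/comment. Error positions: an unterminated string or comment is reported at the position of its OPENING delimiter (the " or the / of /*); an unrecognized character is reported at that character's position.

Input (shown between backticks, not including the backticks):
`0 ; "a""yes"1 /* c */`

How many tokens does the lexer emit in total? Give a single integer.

pos=0: emit NUM '0' (now at pos=1)
pos=2: emit SEMI ';'
pos=4: enter STRING mode
pos=4: emit STR "a" (now at pos=7)
pos=7: enter STRING mode
pos=7: emit STR "yes" (now at pos=12)
pos=12: emit NUM '1' (now at pos=13)
pos=14: enter COMMENT mode (saw '/*')
exit COMMENT mode (now at pos=21)
DONE. 5 tokens: [NUM, SEMI, STR, STR, NUM]

Answer: 5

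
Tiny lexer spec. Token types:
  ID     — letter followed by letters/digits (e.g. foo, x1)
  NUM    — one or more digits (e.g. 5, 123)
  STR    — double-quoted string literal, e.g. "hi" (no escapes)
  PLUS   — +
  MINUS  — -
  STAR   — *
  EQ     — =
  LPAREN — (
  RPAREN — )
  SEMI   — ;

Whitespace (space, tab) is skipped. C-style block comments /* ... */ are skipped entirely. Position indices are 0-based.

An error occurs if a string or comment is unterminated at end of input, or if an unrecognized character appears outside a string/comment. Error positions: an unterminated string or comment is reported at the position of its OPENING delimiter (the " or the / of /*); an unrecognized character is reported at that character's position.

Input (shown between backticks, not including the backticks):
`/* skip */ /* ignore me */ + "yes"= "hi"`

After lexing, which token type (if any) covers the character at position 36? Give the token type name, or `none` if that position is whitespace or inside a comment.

Answer: STR

Derivation:
pos=0: enter COMMENT mode (saw '/*')
exit COMMENT mode (now at pos=10)
pos=11: enter COMMENT mode (saw '/*')
exit COMMENT mode (now at pos=26)
pos=27: emit PLUS '+'
pos=29: enter STRING mode
pos=29: emit STR "yes" (now at pos=34)
pos=34: emit EQ '='
pos=36: enter STRING mode
pos=36: emit STR "hi" (now at pos=40)
DONE. 4 tokens: [PLUS, STR, EQ, STR]
Position 36: char is '"' -> STR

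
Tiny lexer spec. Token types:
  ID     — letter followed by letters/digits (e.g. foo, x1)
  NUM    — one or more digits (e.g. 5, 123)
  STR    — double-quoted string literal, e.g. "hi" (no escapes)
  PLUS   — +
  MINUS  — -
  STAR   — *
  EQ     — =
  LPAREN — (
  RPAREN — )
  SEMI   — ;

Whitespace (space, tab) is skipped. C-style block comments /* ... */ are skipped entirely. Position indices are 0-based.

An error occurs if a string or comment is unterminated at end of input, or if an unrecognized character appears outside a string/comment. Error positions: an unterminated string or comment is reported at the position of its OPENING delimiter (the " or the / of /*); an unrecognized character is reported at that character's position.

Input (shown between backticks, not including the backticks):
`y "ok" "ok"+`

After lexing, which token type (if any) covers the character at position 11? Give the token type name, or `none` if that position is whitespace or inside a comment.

pos=0: emit ID 'y' (now at pos=1)
pos=2: enter STRING mode
pos=2: emit STR "ok" (now at pos=6)
pos=7: enter STRING mode
pos=7: emit STR "ok" (now at pos=11)
pos=11: emit PLUS '+'
DONE. 4 tokens: [ID, STR, STR, PLUS]
Position 11: char is '+' -> PLUS

Answer: PLUS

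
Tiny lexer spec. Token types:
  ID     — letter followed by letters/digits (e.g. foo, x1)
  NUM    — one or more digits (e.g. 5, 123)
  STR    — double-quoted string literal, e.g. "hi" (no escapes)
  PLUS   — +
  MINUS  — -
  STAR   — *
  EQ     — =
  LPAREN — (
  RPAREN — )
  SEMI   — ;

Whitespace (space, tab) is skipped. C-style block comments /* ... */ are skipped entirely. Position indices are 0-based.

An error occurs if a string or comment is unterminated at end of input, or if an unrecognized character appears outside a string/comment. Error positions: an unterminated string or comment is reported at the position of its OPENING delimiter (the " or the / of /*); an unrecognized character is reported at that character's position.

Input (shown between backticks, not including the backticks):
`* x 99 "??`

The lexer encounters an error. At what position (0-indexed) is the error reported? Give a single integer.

pos=0: emit STAR '*'
pos=2: emit ID 'x' (now at pos=3)
pos=4: emit NUM '99' (now at pos=6)
pos=7: enter STRING mode
pos=7: ERROR — unterminated string

Answer: 7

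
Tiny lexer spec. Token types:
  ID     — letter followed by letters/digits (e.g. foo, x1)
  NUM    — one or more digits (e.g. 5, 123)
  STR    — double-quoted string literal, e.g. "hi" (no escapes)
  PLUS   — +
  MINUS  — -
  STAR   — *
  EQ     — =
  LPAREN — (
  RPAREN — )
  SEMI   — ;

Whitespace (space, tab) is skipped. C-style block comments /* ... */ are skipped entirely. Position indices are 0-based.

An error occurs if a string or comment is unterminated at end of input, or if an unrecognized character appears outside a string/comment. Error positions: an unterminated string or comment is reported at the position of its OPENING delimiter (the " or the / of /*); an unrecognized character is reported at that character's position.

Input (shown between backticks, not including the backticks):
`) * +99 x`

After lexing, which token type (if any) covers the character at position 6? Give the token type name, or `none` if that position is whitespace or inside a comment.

Answer: NUM

Derivation:
pos=0: emit RPAREN ')'
pos=2: emit STAR '*'
pos=4: emit PLUS '+'
pos=5: emit NUM '99' (now at pos=7)
pos=8: emit ID 'x' (now at pos=9)
DONE. 5 tokens: [RPAREN, STAR, PLUS, NUM, ID]
Position 6: char is '9' -> NUM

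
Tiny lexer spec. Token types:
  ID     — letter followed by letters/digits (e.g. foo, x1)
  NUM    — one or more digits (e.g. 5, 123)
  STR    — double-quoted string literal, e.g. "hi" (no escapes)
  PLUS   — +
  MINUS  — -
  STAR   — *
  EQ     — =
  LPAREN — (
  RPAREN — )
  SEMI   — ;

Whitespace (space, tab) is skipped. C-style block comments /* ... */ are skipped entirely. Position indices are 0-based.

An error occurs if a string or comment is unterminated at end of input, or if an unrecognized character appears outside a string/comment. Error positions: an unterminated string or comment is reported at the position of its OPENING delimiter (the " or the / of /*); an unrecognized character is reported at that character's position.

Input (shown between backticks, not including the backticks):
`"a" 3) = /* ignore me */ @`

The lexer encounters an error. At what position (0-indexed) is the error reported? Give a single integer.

Answer: 25

Derivation:
pos=0: enter STRING mode
pos=0: emit STR "a" (now at pos=3)
pos=4: emit NUM '3' (now at pos=5)
pos=5: emit RPAREN ')'
pos=7: emit EQ '='
pos=9: enter COMMENT mode (saw '/*')
exit COMMENT mode (now at pos=24)
pos=25: ERROR — unrecognized char '@'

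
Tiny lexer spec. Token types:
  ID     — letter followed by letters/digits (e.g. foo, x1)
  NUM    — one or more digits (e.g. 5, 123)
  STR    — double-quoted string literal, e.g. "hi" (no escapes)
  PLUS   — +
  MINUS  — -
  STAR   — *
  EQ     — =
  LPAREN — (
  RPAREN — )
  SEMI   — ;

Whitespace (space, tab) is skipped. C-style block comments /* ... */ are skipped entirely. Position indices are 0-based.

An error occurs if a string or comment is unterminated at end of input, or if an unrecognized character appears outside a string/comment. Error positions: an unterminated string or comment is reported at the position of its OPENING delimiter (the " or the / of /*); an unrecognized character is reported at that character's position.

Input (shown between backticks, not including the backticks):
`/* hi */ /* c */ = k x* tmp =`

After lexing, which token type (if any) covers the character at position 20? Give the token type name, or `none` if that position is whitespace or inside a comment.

pos=0: enter COMMENT mode (saw '/*')
exit COMMENT mode (now at pos=8)
pos=9: enter COMMENT mode (saw '/*')
exit COMMENT mode (now at pos=16)
pos=17: emit EQ '='
pos=19: emit ID 'k' (now at pos=20)
pos=21: emit ID 'x' (now at pos=22)
pos=22: emit STAR '*'
pos=24: emit ID 'tmp' (now at pos=27)
pos=28: emit EQ '='
DONE. 6 tokens: [EQ, ID, ID, STAR, ID, EQ]
Position 20: char is ' ' -> none

Answer: none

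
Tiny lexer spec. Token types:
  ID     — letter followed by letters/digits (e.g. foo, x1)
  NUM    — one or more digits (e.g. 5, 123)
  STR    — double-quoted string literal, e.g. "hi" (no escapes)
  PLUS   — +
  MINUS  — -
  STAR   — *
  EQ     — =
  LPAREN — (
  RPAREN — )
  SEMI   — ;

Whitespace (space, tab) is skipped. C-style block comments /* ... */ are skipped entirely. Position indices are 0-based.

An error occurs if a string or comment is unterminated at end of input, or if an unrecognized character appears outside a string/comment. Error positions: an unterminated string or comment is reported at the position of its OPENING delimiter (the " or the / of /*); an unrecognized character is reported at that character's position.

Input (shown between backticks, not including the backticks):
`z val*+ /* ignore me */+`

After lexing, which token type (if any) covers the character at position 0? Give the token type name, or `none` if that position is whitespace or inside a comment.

pos=0: emit ID 'z' (now at pos=1)
pos=2: emit ID 'val' (now at pos=5)
pos=5: emit STAR '*'
pos=6: emit PLUS '+'
pos=8: enter COMMENT mode (saw '/*')
exit COMMENT mode (now at pos=23)
pos=23: emit PLUS '+'
DONE. 5 tokens: [ID, ID, STAR, PLUS, PLUS]
Position 0: char is 'z' -> ID

Answer: ID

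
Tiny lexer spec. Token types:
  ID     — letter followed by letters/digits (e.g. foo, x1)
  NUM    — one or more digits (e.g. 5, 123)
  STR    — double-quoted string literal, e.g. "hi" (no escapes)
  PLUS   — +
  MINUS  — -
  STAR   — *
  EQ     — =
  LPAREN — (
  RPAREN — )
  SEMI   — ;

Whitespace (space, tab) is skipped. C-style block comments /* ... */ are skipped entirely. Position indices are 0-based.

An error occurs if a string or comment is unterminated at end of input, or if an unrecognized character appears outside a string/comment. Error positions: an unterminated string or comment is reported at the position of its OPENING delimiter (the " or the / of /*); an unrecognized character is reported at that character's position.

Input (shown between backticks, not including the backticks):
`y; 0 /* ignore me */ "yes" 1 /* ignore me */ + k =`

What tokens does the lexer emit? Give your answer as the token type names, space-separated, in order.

Answer: ID SEMI NUM STR NUM PLUS ID EQ

Derivation:
pos=0: emit ID 'y' (now at pos=1)
pos=1: emit SEMI ';'
pos=3: emit NUM '0' (now at pos=4)
pos=5: enter COMMENT mode (saw '/*')
exit COMMENT mode (now at pos=20)
pos=21: enter STRING mode
pos=21: emit STR "yes" (now at pos=26)
pos=27: emit NUM '1' (now at pos=28)
pos=29: enter COMMENT mode (saw '/*')
exit COMMENT mode (now at pos=44)
pos=45: emit PLUS '+'
pos=47: emit ID 'k' (now at pos=48)
pos=49: emit EQ '='
DONE. 8 tokens: [ID, SEMI, NUM, STR, NUM, PLUS, ID, EQ]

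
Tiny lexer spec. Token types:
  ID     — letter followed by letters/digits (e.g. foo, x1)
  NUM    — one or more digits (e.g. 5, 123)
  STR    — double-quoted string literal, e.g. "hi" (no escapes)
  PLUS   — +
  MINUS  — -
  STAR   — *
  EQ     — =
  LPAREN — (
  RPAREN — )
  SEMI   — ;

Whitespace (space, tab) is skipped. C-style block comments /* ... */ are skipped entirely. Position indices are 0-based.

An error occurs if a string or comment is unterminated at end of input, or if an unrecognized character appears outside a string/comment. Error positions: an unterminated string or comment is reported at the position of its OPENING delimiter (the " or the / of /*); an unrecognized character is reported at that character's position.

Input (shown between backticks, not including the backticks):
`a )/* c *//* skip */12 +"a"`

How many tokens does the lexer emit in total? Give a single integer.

pos=0: emit ID 'a' (now at pos=1)
pos=2: emit RPAREN ')'
pos=3: enter COMMENT mode (saw '/*')
exit COMMENT mode (now at pos=10)
pos=10: enter COMMENT mode (saw '/*')
exit COMMENT mode (now at pos=20)
pos=20: emit NUM '12' (now at pos=22)
pos=23: emit PLUS '+'
pos=24: enter STRING mode
pos=24: emit STR "a" (now at pos=27)
DONE. 5 tokens: [ID, RPAREN, NUM, PLUS, STR]

Answer: 5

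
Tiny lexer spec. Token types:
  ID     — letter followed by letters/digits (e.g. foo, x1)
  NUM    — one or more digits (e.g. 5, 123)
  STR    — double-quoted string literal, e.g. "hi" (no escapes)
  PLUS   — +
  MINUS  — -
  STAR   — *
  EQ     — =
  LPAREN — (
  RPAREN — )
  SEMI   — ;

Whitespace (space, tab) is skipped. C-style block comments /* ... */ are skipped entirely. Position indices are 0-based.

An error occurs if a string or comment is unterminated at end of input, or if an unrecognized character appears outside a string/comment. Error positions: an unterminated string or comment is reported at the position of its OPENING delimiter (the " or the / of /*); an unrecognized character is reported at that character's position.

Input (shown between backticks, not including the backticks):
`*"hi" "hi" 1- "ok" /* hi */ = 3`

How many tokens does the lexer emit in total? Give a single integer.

Answer: 8

Derivation:
pos=0: emit STAR '*'
pos=1: enter STRING mode
pos=1: emit STR "hi" (now at pos=5)
pos=6: enter STRING mode
pos=6: emit STR "hi" (now at pos=10)
pos=11: emit NUM '1' (now at pos=12)
pos=12: emit MINUS '-'
pos=14: enter STRING mode
pos=14: emit STR "ok" (now at pos=18)
pos=19: enter COMMENT mode (saw '/*')
exit COMMENT mode (now at pos=27)
pos=28: emit EQ '='
pos=30: emit NUM '3' (now at pos=31)
DONE. 8 tokens: [STAR, STR, STR, NUM, MINUS, STR, EQ, NUM]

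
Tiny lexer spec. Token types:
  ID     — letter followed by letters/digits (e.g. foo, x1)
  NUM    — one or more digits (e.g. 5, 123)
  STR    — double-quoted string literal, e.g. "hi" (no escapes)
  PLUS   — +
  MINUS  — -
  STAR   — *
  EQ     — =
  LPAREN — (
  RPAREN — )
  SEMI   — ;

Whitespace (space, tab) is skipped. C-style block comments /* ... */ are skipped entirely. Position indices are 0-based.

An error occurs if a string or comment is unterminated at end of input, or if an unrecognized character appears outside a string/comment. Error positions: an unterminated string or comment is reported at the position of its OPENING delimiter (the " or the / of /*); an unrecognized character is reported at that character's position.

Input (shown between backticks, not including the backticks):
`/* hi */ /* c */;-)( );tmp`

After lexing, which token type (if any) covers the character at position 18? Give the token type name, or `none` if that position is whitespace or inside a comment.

Answer: RPAREN

Derivation:
pos=0: enter COMMENT mode (saw '/*')
exit COMMENT mode (now at pos=8)
pos=9: enter COMMENT mode (saw '/*')
exit COMMENT mode (now at pos=16)
pos=16: emit SEMI ';'
pos=17: emit MINUS '-'
pos=18: emit RPAREN ')'
pos=19: emit LPAREN '('
pos=21: emit RPAREN ')'
pos=22: emit SEMI ';'
pos=23: emit ID 'tmp' (now at pos=26)
DONE. 7 tokens: [SEMI, MINUS, RPAREN, LPAREN, RPAREN, SEMI, ID]
Position 18: char is ')' -> RPAREN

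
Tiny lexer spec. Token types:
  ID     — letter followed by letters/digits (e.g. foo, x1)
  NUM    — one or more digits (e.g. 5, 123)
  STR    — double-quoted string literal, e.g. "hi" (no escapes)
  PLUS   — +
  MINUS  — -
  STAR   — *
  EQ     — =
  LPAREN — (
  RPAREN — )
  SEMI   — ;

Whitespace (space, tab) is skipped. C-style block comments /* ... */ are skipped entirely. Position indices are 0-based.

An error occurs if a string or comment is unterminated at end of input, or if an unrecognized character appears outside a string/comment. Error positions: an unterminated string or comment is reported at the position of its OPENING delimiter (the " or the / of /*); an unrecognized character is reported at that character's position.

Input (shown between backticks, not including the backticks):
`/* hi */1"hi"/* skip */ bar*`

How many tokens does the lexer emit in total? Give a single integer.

pos=0: enter COMMENT mode (saw '/*')
exit COMMENT mode (now at pos=8)
pos=8: emit NUM '1' (now at pos=9)
pos=9: enter STRING mode
pos=9: emit STR "hi" (now at pos=13)
pos=13: enter COMMENT mode (saw '/*')
exit COMMENT mode (now at pos=23)
pos=24: emit ID 'bar' (now at pos=27)
pos=27: emit STAR '*'
DONE. 4 tokens: [NUM, STR, ID, STAR]

Answer: 4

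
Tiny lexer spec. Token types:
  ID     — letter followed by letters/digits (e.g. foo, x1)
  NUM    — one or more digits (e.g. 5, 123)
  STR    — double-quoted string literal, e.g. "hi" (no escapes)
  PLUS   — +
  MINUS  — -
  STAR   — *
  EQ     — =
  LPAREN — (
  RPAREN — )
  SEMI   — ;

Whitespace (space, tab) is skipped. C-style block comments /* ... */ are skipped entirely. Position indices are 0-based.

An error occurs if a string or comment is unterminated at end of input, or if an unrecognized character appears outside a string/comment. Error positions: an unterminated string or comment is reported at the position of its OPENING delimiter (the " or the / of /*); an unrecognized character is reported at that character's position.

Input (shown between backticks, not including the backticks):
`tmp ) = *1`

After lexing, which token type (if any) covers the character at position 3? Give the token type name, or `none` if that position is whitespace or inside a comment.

pos=0: emit ID 'tmp' (now at pos=3)
pos=4: emit RPAREN ')'
pos=6: emit EQ '='
pos=8: emit STAR '*'
pos=9: emit NUM '1' (now at pos=10)
DONE. 5 tokens: [ID, RPAREN, EQ, STAR, NUM]
Position 3: char is ' ' -> none

Answer: none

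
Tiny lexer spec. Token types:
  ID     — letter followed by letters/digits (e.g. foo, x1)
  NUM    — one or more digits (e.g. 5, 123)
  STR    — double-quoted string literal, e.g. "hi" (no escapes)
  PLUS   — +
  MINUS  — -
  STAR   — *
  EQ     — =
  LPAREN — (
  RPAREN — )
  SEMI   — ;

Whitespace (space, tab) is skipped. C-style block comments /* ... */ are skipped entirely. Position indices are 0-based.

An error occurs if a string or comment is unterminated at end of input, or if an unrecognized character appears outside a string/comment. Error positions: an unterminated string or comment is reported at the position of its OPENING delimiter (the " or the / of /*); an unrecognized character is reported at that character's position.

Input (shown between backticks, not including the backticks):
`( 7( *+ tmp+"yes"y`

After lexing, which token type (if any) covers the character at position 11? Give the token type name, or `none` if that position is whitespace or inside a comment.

Answer: PLUS

Derivation:
pos=0: emit LPAREN '('
pos=2: emit NUM '7' (now at pos=3)
pos=3: emit LPAREN '('
pos=5: emit STAR '*'
pos=6: emit PLUS '+'
pos=8: emit ID 'tmp' (now at pos=11)
pos=11: emit PLUS '+'
pos=12: enter STRING mode
pos=12: emit STR "yes" (now at pos=17)
pos=17: emit ID 'y' (now at pos=18)
DONE. 9 tokens: [LPAREN, NUM, LPAREN, STAR, PLUS, ID, PLUS, STR, ID]
Position 11: char is '+' -> PLUS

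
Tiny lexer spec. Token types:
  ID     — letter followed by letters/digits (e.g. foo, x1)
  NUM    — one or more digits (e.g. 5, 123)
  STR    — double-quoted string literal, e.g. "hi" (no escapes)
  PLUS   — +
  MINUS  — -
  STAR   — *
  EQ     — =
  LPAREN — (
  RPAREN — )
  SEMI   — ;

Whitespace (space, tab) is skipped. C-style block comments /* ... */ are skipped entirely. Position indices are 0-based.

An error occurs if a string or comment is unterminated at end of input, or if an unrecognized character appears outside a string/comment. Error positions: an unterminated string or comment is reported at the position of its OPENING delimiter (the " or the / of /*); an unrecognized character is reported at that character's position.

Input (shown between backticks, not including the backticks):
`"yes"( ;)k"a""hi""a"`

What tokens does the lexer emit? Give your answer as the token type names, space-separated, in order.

Answer: STR LPAREN SEMI RPAREN ID STR STR STR

Derivation:
pos=0: enter STRING mode
pos=0: emit STR "yes" (now at pos=5)
pos=5: emit LPAREN '('
pos=7: emit SEMI ';'
pos=8: emit RPAREN ')'
pos=9: emit ID 'k' (now at pos=10)
pos=10: enter STRING mode
pos=10: emit STR "a" (now at pos=13)
pos=13: enter STRING mode
pos=13: emit STR "hi" (now at pos=17)
pos=17: enter STRING mode
pos=17: emit STR "a" (now at pos=20)
DONE. 8 tokens: [STR, LPAREN, SEMI, RPAREN, ID, STR, STR, STR]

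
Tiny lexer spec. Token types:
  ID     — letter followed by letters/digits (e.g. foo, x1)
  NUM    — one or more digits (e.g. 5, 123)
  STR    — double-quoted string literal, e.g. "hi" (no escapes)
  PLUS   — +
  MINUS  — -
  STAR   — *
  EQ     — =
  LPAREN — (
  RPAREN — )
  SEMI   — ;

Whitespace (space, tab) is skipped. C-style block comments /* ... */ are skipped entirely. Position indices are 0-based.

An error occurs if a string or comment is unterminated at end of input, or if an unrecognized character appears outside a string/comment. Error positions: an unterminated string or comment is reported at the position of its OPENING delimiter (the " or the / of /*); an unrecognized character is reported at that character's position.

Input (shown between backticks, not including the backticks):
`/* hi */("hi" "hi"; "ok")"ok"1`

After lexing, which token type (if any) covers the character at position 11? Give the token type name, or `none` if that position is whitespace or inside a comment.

pos=0: enter COMMENT mode (saw '/*')
exit COMMENT mode (now at pos=8)
pos=8: emit LPAREN '('
pos=9: enter STRING mode
pos=9: emit STR "hi" (now at pos=13)
pos=14: enter STRING mode
pos=14: emit STR "hi" (now at pos=18)
pos=18: emit SEMI ';'
pos=20: enter STRING mode
pos=20: emit STR "ok" (now at pos=24)
pos=24: emit RPAREN ')'
pos=25: enter STRING mode
pos=25: emit STR "ok" (now at pos=29)
pos=29: emit NUM '1' (now at pos=30)
DONE. 8 tokens: [LPAREN, STR, STR, SEMI, STR, RPAREN, STR, NUM]
Position 11: char is 'i' -> STR

Answer: STR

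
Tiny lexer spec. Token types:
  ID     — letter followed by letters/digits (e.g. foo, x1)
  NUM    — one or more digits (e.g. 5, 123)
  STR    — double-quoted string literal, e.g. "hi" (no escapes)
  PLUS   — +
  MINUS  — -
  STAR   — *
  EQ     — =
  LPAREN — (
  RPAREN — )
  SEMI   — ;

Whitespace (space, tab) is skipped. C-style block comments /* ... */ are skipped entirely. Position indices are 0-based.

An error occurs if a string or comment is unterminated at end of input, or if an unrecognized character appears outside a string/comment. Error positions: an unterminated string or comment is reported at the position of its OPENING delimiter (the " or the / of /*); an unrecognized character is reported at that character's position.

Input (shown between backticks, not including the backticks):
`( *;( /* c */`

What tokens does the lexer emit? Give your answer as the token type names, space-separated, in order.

pos=0: emit LPAREN '('
pos=2: emit STAR '*'
pos=3: emit SEMI ';'
pos=4: emit LPAREN '('
pos=6: enter COMMENT mode (saw '/*')
exit COMMENT mode (now at pos=13)
DONE. 4 tokens: [LPAREN, STAR, SEMI, LPAREN]

Answer: LPAREN STAR SEMI LPAREN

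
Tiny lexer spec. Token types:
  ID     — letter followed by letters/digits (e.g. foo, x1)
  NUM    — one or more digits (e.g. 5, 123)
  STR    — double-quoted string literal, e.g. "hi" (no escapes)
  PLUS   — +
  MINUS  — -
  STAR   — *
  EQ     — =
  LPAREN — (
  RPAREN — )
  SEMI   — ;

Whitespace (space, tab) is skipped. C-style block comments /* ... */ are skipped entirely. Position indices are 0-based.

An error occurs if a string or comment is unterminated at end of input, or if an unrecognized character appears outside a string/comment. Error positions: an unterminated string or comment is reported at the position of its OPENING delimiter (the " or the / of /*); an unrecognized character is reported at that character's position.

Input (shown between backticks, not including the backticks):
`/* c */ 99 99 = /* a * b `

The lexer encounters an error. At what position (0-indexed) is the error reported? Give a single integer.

Answer: 16

Derivation:
pos=0: enter COMMENT mode (saw '/*')
exit COMMENT mode (now at pos=7)
pos=8: emit NUM '99' (now at pos=10)
pos=11: emit NUM '99' (now at pos=13)
pos=14: emit EQ '='
pos=16: enter COMMENT mode (saw '/*')
pos=16: ERROR — unterminated comment (reached EOF)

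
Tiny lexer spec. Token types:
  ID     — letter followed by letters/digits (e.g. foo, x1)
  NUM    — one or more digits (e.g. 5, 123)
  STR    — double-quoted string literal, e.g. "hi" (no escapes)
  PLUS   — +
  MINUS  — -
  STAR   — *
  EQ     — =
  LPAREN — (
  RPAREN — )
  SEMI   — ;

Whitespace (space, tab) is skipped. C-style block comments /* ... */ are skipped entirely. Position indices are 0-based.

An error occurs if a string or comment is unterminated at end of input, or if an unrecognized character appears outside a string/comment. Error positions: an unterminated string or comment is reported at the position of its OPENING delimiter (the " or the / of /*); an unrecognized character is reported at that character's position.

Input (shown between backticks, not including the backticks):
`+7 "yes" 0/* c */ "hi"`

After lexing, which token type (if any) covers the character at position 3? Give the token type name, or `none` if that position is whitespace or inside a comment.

pos=0: emit PLUS '+'
pos=1: emit NUM '7' (now at pos=2)
pos=3: enter STRING mode
pos=3: emit STR "yes" (now at pos=8)
pos=9: emit NUM '0' (now at pos=10)
pos=10: enter COMMENT mode (saw '/*')
exit COMMENT mode (now at pos=17)
pos=18: enter STRING mode
pos=18: emit STR "hi" (now at pos=22)
DONE. 5 tokens: [PLUS, NUM, STR, NUM, STR]
Position 3: char is '"' -> STR

Answer: STR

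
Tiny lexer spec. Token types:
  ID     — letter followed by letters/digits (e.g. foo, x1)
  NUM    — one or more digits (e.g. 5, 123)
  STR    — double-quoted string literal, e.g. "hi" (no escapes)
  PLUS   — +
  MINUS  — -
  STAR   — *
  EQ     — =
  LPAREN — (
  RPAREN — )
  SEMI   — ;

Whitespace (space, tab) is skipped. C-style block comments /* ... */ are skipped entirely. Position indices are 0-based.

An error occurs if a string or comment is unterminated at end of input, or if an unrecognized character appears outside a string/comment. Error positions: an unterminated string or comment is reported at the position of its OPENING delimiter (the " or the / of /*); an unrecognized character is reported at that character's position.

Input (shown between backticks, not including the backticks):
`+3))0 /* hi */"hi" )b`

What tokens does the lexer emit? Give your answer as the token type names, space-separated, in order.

pos=0: emit PLUS '+'
pos=1: emit NUM '3' (now at pos=2)
pos=2: emit RPAREN ')'
pos=3: emit RPAREN ')'
pos=4: emit NUM '0' (now at pos=5)
pos=6: enter COMMENT mode (saw '/*')
exit COMMENT mode (now at pos=14)
pos=14: enter STRING mode
pos=14: emit STR "hi" (now at pos=18)
pos=19: emit RPAREN ')'
pos=20: emit ID 'b' (now at pos=21)
DONE. 8 tokens: [PLUS, NUM, RPAREN, RPAREN, NUM, STR, RPAREN, ID]

Answer: PLUS NUM RPAREN RPAREN NUM STR RPAREN ID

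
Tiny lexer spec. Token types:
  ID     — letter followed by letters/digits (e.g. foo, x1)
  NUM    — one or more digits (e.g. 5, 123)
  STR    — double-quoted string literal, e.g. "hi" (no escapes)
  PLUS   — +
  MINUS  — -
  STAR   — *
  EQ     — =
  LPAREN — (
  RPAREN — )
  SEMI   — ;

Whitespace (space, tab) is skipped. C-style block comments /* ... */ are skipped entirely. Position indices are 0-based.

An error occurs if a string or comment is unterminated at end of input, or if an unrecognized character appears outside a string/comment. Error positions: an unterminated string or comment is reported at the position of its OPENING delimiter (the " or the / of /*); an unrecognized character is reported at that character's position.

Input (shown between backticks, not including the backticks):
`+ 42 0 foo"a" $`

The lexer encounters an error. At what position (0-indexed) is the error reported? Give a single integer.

Answer: 14

Derivation:
pos=0: emit PLUS '+'
pos=2: emit NUM '42' (now at pos=4)
pos=5: emit NUM '0' (now at pos=6)
pos=7: emit ID 'foo' (now at pos=10)
pos=10: enter STRING mode
pos=10: emit STR "a" (now at pos=13)
pos=14: ERROR — unrecognized char '$'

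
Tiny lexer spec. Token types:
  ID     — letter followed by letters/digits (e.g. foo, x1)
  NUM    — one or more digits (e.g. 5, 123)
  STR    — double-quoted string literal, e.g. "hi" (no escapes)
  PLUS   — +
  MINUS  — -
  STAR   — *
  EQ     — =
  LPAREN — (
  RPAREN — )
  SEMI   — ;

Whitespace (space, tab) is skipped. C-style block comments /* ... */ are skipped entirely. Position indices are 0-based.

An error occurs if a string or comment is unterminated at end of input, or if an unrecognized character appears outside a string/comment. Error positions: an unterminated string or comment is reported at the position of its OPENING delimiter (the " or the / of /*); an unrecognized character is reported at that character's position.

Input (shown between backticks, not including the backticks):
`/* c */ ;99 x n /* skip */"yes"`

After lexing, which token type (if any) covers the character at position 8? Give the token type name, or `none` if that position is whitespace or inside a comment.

Answer: SEMI

Derivation:
pos=0: enter COMMENT mode (saw '/*')
exit COMMENT mode (now at pos=7)
pos=8: emit SEMI ';'
pos=9: emit NUM '99' (now at pos=11)
pos=12: emit ID 'x' (now at pos=13)
pos=14: emit ID 'n' (now at pos=15)
pos=16: enter COMMENT mode (saw '/*')
exit COMMENT mode (now at pos=26)
pos=26: enter STRING mode
pos=26: emit STR "yes" (now at pos=31)
DONE. 5 tokens: [SEMI, NUM, ID, ID, STR]
Position 8: char is ';' -> SEMI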